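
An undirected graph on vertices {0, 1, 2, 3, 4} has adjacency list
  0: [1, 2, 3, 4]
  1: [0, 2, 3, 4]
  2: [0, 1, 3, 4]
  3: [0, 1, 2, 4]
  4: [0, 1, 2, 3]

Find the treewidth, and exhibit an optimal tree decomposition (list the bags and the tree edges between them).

A single bag containing all 5 vertices is trivially a valid decomposition of width 4. For the lower bound, the 5 vertices {0, 1, 2, 3, 4} are pairwise adjacent, and any tree decomposition puts a clique entirely inside one bag — forcing width ≥ 4. The upper and lower bounds meet at 4, so that is the treewidth.

Treewidth 4.
One such decomposition:
Bags: B1 = {0, 1, 2, 3, 4}
Tree: (single bag)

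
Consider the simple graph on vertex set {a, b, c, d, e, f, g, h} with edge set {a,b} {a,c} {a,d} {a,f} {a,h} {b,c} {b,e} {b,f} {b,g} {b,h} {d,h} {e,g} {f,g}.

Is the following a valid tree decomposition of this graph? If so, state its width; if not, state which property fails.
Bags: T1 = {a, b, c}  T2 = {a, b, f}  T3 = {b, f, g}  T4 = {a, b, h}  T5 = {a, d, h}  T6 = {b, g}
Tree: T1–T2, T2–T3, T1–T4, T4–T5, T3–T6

A tree decomposition must satisfy three properties: every vertex lies in some bag; for every edge, both endpoints lie together in some bag; and for every vertex, the bags containing it form a connected subtree. Here vertex e appears in no bag, so the decomposition is invalid.

No — vertex e appears in no bag.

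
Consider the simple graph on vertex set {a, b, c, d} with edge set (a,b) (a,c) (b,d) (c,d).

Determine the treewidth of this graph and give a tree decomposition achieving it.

The largest bag has 3 vertices, giving width 2; this decomposition certifies tw(G) ≤ 2. The edges b–a–c–d–b form a cycle, so G is not a tree and its treewidth is at least 2. Combining the bounds, tw(G) = 2.

Treewidth 2.
One such decomposition:
Bags: B1 = {a, b, c}  B2 = {b, c, d}
Tree: B1–B2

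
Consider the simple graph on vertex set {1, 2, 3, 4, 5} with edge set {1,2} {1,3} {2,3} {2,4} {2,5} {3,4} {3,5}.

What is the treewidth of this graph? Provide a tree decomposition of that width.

Treewidth 2.
One optimal decomposition is:
Bags: B1 = {1, 2, 3}  B2 = {2, 3, 4}  B3 = {2, 3, 5}
Tree: B1–B2, B2–B3

Each bag holds 3 vertices, so the decomposition has width 2, which upper-bounds the treewidth. For the lower bound, the 3 vertices {1, 2, 3} are pairwise adjacent, and any tree decomposition puts a clique entirely inside one bag — forcing width ≥ 2. Combining the bounds, tw(G) = 2.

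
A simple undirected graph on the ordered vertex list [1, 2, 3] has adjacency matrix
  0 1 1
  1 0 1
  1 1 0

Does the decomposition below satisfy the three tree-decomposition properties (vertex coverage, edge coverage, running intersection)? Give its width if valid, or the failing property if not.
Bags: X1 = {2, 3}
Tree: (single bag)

A tree decomposition must satisfy three properties: every vertex lies in some bag; for every edge, both endpoints lie together in some bag; and for every vertex, the bags containing it form a connected subtree. Here vertex 1 appears in no bag, so the decomposition is invalid.

No — vertex 1 appears in no bag.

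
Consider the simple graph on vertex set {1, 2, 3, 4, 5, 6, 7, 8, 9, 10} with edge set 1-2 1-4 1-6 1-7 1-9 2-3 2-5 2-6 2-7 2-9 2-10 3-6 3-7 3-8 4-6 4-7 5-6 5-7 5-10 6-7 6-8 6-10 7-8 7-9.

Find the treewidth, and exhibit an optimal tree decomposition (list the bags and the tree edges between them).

Treewidth 3.
One optimal decomposition is:
Bags: B1 = {2, 5, 6, 7}  B2 = {1, 2, 6, 7}  B3 = {1, 2, 7, 9}  B4 = {2, 3, 6, 7}  B5 = {2, 5, 6, 10}  B6 = {1, 4, 6, 7}  B7 = {3, 6, 7, 8}
Tree: B1–B2, B2–B3, B1–B4, B1–B5, B2–B6, B4–B7

The largest bag has 4 vertices, giving width 3; this decomposition certifies tw(G) ≤ 3. Conversely, {1, 2, 7, 9} is a clique of size 4, and the vertices of any clique must share a bag in every tree decomposition; so some bag has ≥ 4 vertices and tw(G) ≥ 3. Therefore the treewidth is 3.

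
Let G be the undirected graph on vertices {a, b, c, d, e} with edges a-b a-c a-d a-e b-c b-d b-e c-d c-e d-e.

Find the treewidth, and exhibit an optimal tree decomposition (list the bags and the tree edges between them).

Treewidth 4.
Bags: B1 = {a, b, c, d, e}
Tree: (single bag)

A single bag containing all 5 vertices is trivially a valid decomposition of width 4. On the other hand G contains the 5-clique {a, b, c, d, e}. A clique must lie in a single bag of any decomposition, so no decomposition can have width below 4. Combining the bounds, tw(G) = 4.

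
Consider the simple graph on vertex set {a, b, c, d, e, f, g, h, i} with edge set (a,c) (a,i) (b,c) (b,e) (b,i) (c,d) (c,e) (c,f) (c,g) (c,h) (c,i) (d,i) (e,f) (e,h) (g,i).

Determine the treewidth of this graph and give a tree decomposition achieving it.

Treewidth 2.
One such decomposition:
Bags: B1 = {b, c, e}  B2 = {c, e, f}  B3 = {c, e, h}  B4 = {b, c, i}  B5 = {c, d, i}  B6 = {c, g, i}  B7 = {a, c, i}
Tree: B1–B2, B1–B3, B1–B4, B4–B5, B5–B6, B6–B7

The largest bag has 3 vertices, giving width 2; this decomposition certifies tw(G) ≤ 2. Conversely, {c, e, h} is a clique of size 3, and the vertices of any clique must share a bag in every tree decomposition; so some bag has ≥ 3 vertices and tw(G) ≥ 2. Therefore the treewidth is 2.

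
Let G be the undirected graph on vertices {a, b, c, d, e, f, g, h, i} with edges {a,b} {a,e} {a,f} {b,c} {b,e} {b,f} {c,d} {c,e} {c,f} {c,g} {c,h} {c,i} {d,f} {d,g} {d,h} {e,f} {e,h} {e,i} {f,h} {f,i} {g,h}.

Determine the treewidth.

3

A width-3 tree decomposition is:
Bags: B1 = {c, e, f, i}  B2 = {b, c, e, f}  B3 = {c, e, f, h}  B4 = {c, d, f, h}  B5 = {c, d, g, h}  B6 = {a, b, e, f}
Tree: B1–B2, B2–B3, B3–B4, B4–B5, B2–B6
Every bag has size at most 4, so the width is 4 − 1 = 3 and tw(G) ≤ 3. Conversely, {c, d, g, h} is a clique of size 4, and the vertices of any clique must share a bag in every tree decomposition; so some bag has ≥ 4 vertices and tw(G) ≥ 3. The upper and lower bounds meet at 3, so that is the treewidth.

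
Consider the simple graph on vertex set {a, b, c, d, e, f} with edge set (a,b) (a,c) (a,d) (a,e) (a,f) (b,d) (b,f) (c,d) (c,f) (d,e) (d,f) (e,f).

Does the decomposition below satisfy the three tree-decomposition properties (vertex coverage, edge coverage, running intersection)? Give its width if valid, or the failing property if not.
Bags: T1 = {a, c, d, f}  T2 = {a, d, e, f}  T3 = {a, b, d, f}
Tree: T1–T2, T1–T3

Every vertex of G appears in some bag (union = {a, b, c, d, e, f}); every edge is covered by a bag; and for each vertex v the set of bags containing v is connected in the bag tree. The decomposition is therefore valid. The largest bag has 4 vertices, so the width is 3.

Yes; width 3.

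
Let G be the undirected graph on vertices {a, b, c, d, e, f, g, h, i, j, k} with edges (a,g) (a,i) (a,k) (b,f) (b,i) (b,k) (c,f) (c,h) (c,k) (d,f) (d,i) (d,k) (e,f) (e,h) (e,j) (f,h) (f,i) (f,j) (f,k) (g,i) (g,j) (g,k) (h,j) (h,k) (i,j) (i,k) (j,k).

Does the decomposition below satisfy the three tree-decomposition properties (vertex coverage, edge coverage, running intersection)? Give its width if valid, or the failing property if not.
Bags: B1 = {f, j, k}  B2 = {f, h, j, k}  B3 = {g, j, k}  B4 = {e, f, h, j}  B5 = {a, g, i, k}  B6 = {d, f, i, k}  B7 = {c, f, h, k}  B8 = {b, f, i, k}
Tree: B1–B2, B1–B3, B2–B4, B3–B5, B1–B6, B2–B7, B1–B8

No — edge (i,j) lies in no bag.

A tree decomposition must satisfy three properties: every vertex lies in some bag; for every edge, both endpoints lie together in some bag; and for every vertex, the bags containing it form a connected subtree. Here edge (i,j) lies in no bag, so the decomposition is invalid.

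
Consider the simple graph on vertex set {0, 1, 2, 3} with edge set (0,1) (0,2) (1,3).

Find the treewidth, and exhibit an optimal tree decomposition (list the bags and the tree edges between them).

Each bag holds 2 vertices, so the decomposition has width 1, which upper-bounds the treewidth. G has an edge, so its treewidth is at least 1. Therefore the treewidth is 1.

Treewidth 1.
One such decomposition:
Bags: B1 = {0, 1}  B2 = {0, 2}  B3 = {1, 3}
Tree: B1–B2, B1–B3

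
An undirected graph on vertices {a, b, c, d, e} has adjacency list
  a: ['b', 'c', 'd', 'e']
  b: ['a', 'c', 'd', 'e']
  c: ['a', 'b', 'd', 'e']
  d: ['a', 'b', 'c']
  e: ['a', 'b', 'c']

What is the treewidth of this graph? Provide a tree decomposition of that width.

The largest bag has 4 vertices, giving width 3; this decomposition certifies tw(G) ≤ 3. On the other hand G contains the 4-clique {a, b, c, d}. A clique must lie in a single bag of any decomposition, so no decomposition can have width below 3. Therefore the treewidth is 3.

Treewidth 3.
One such decomposition:
Bags: B1 = {a, b, c, d}  B2 = {a, b, c, e}
Tree: B1–B2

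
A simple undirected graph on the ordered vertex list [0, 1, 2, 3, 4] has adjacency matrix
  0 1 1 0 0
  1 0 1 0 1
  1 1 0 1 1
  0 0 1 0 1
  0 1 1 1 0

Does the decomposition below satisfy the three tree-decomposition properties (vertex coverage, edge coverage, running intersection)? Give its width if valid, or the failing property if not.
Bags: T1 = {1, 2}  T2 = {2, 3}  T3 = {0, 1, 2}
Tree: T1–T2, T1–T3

No — vertex 4 appears in no bag.

A tree decomposition must satisfy three properties: every vertex lies in some bag; for every edge, both endpoints lie together in some bag; and for every vertex, the bags containing it form a connected subtree. Here vertex 4 appears in no bag, so the decomposition is invalid.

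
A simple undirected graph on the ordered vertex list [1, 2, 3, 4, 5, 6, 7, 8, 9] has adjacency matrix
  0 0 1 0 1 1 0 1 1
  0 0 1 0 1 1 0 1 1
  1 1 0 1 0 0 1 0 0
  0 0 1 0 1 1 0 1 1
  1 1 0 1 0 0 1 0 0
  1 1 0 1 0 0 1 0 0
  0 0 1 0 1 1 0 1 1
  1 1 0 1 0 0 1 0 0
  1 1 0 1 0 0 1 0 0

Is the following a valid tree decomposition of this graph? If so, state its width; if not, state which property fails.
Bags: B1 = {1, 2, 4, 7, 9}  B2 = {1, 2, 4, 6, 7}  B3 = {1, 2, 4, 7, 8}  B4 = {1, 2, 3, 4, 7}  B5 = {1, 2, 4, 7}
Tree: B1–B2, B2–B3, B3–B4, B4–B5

No — vertex 5 appears in no bag.

A tree decomposition must satisfy three properties: every vertex lies in some bag; for every edge, both endpoints lie together in some bag; and for every vertex, the bags containing it form a connected subtree. Here vertex 5 appears in no bag, so the decomposition is invalid.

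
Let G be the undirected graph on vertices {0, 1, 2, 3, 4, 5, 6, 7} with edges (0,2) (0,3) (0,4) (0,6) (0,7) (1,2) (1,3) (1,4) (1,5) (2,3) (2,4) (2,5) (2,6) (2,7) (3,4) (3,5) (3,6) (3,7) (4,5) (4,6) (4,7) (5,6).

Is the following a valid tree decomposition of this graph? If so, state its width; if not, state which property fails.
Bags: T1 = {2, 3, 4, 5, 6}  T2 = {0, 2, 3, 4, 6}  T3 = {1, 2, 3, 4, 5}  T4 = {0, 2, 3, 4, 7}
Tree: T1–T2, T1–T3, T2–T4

Yes; width 4.

Vertex coverage: the bags together contain {0, 1, 2, 3, 4, 5, 6, 7}, the full vertex set. Edge coverage: each edge of G has both endpoints in at least one bag. Running intersection: for every vertex, the bags containing it form a connected subtree. All three properties hold, so this is a valid tree decomposition of width max|bag| − 1 = 4, and hence tw(G) ≤ 4.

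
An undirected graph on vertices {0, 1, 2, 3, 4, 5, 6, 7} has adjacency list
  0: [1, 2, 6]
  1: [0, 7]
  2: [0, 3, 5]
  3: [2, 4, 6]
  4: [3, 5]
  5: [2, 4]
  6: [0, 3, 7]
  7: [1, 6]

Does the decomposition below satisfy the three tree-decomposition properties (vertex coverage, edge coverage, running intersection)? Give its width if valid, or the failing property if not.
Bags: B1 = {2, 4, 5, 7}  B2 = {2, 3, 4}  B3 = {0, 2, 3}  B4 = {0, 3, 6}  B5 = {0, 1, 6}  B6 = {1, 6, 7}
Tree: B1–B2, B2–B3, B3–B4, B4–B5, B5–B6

No — bags containing vertex 7 are not connected in the tree.

A tree decomposition must satisfy three properties: every vertex lies in some bag; for every edge, both endpoints lie together in some bag; and for every vertex, the bags containing it form a connected subtree. Here bags containing vertex 7 are not connected in the tree, so the decomposition is invalid.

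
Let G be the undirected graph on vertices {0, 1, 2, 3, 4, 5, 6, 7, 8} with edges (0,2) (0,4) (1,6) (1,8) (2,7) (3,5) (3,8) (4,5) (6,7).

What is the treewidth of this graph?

2

A width-2 tree decomposition is:
Bags: B1 = {0, 2, 4}  B2 = {2, 4, 5}  B3 = {2, 3, 5}  B4 = {2, 3, 8}  B5 = {1, 2, 8}  B6 = {1, 2, 6}  B7 = {2, 6, 7}
Tree: B1–B2, B2–B3, B3–B4, B4–B5, B5–B6, B6–B7
Every bag has size at most 3, so the width is 3 − 1 = 2 and tw(G) ≤ 2. For the lower bound, G contains the cycle 2–0–4–5–3–8–1–6–7–2, so G is not a forest; only forests have treewidth ≤ 1, hence tw(G) ≥ 2. Hence tw(G) = 2 exactly.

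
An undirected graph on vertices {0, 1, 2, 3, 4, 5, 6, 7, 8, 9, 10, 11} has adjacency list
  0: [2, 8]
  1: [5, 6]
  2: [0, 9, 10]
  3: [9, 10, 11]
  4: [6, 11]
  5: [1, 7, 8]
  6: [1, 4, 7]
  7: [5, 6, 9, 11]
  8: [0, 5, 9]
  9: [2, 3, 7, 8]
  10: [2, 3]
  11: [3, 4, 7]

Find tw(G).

A width-3 tree decomposition is:
Bags: B1 = {0, 2, 3, 10}  B2 = {0, 2, 3, 9}  B3 = {0, 3, 8, 9}  B4 = {3, 8, 9, 11}  B5 = {7, 8, 9, 11}  B6 = {5, 7, 8, 11}  B7 = {4, 5, 7, 11}  B8 = {4, 5, 6, 7}  B9 = {1, 4, 5, 6}
Tree: B1–B2, B2–B3, B3–B4, B4–B5, B5–B6, B6–B7, B7–B8, B8–B9
Every bag has size at most 4, so the width is 4 − 1 = 3 and tw(G) ≤ 3. For the lower bound: the 4 vertex sets {0,2,10}, {3}, {9}, {5,7,8,11} are disjoint, each induces a connected subgraph, and every pair is joined by at least one edge of G. Contracting each set to a single vertex therefore yields K_{4} as a minor, and since treewidth is minor-monotone, tw(G) ≥ tw(K_{4}) = 3. Hence tw(G) = 3 exactly.

3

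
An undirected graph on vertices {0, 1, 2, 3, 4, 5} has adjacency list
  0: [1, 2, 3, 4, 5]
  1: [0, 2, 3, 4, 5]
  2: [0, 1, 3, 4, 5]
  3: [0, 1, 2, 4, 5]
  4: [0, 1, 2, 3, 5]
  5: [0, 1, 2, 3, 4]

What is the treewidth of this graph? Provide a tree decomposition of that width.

Treewidth 5.
Bags: B1 = {0, 1, 2, 3, 4, 5}
Tree: (single bag)

With just one bag of size 6, the width is 6 − 1 = 5, so tw(G) ≤ 5. Conversely, {0, 1, 2, 3, 4, 5} is a clique of size 6, and the vertices of any clique must share a bag in every tree decomposition; so some bag has ≥ 6 vertices and tw(G) ≥ 5. Therefore the treewidth is 5.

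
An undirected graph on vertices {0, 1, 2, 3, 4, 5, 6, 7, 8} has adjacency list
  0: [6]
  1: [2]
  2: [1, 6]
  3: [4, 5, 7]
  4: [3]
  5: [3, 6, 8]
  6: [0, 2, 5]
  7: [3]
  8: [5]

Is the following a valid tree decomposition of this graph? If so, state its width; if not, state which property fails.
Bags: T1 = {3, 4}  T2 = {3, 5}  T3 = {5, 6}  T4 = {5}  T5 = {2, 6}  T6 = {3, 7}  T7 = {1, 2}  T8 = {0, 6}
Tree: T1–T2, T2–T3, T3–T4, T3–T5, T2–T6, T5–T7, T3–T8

A tree decomposition must satisfy three properties: every vertex lies in some bag; for every edge, both endpoints lie together in some bag; and for every vertex, the bags containing it form a connected subtree. Here vertex 8 appears in no bag, so the decomposition is invalid.

No — vertex 8 appears in no bag.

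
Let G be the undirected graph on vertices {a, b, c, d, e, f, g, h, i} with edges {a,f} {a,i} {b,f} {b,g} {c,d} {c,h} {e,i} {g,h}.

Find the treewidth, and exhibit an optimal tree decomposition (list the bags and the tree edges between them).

Each bag holds 2 vertices, so the decomposition has width 1, which upper-bounds the treewidth. Any graph with an edge has treewidth ≥ 1, and G has the edge e–i. Combining the bounds, tw(G) = 1.

Treewidth 1.
One such decomposition:
Bags: B1 = {e, i}  B2 = {a, i}  B3 = {a, f}  B4 = {b, f}  B5 = {b, g}  B6 = {g, h}  B7 = {c, h}  B8 = {c, d}
Tree: B1–B2, B2–B3, B3–B4, B4–B5, B5–B6, B6–B7, B7–B8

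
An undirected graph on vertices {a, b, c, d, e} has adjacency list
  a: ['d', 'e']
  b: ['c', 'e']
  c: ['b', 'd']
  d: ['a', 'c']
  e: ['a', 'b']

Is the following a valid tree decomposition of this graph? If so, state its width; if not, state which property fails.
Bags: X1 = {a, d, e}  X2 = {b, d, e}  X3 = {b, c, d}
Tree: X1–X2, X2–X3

Yes; width 2.

Checking the three conditions: (i) the bags cover all of {a, b, c, d, e}; (ii) for each edge, some bag contains both endpoints; (iii) the bags containing any fixed vertex form a subtree. All hold, so the decomposition is valid with width 3 − 1 = 2.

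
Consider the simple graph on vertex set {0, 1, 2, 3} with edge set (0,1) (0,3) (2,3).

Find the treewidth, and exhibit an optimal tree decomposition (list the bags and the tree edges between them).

Treewidth 1.
One such decomposition:
Bags: B1 = {0, 1}  B2 = {0, 3}  B3 = {2, 3}
Tree: B1–B2, B2–B3

The largest bag has 2 vertices, giving width 1; this decomposition certifies tw(G) ≤ 1. Any graph with an edge has treewidth ≥ 1, and G has the edge 1–0. The upper and lower bounds meet at 1, so that is the treewidth.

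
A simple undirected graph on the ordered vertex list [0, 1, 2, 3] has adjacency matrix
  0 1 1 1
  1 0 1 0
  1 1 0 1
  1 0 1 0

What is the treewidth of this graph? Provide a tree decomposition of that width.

Treewidth 2.
One such decomposition:
Bags: B1 = {0, 1, 2}  B2 = {0, 2, 3}
Tree: B1–B2

Each bag holds 3 vertices, so the decomposition has width 2, which upper-bounds the treewidth. For the lower bound, the 3 vertices {0, 1, 2} are pairwise adjacent, and any tree decomposition puts a clique entirely inside one bag — forcing width ≥ 2. The upper and lower bounds meet at 2, so that is the treewidth.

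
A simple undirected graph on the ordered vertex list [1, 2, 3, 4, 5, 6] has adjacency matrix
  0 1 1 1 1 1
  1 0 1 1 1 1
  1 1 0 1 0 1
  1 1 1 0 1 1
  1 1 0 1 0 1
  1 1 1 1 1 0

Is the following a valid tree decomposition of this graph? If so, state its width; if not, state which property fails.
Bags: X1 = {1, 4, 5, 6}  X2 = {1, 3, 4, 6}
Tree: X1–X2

A tree decomposition must satisfy three properties: every vertex lies in some bag; for every edge, both endpoints lie together in some bag; and for every vertex, the bags containing it form a connected subtree. Here vertex 2 appears in no bag, so the decomposition is invalid.

No — vertex 2 appears in no bag.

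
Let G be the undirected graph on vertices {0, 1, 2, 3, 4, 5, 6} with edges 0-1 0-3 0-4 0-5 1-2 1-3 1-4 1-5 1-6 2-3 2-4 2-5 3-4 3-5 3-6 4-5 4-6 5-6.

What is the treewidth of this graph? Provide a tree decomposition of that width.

The largest bag has 5 vertices, giving width 4; this decomposition certifies tw(G) ≤ 4. Conversely, {0, 1, 3, 4, 5} is a clique of size 5, and the vertices of any clique must share a bag in every tree decomposition; so some bag has ≥ 5 vertices and tw(G) ≥ 4. The upper and lower bounds meet at 4, so that is the treewidth.

Treewidth 4.
One such decomposition:
Bags: B1 = {1, 3, 4, 5, 6}  B2 = {1, 2, 3, 4, 5}  B3 = {0, 1, 3, 4, 5}
Tree: B1–B2, B2–B3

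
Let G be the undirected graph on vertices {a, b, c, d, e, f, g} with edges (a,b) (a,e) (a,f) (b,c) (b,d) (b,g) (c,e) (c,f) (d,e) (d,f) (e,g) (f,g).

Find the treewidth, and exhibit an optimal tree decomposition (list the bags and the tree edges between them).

Treewidth 3.
One such decomposition:
Bags: B1 = {b, d, e, f}  B2 = {a, b, e, f}  B3 = {b, c, e, f}  B4 = {b, e, f, g}
Tree: B1–B2, B2–B3, B3–B4

The largest bag has 4 vertices, giving width 3; this decomposition certifies tw(G) ≤ 3. For the lower bound: the 4 vertex sets {b,d}, {a,f}, {e}, {c} are disjoint, each induces a connected subgraph, and every pair is joined by at least one edge of G. Contracting each set to a single vertex therefore yields K_{4} as a minor, and since treewidth is minor-monotone, tw(G) ≥ tw(K_{4}) = 3. The upper and lower bounds meet at 3, so that is the treewidth.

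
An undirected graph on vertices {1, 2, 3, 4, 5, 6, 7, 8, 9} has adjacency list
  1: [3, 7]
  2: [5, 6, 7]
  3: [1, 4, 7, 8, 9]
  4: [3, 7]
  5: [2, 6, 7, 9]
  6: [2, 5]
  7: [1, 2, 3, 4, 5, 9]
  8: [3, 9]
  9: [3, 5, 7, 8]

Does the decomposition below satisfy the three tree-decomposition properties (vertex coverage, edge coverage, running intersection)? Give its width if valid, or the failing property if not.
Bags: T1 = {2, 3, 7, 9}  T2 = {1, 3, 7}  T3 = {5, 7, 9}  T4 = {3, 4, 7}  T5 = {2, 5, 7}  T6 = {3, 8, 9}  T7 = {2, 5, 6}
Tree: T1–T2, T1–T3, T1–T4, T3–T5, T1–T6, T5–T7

No — bags containing vertex 2 are not connected in the tree.

A tree decomposition must satisfy three properties: every vertex lies in some bag; for every edge, both endpoints lie together in some bag; and for every vertex, the bags containing it form a connected subtree. Here bags containing vertex 2 are not connected in the tree, so the decomposition is invalid.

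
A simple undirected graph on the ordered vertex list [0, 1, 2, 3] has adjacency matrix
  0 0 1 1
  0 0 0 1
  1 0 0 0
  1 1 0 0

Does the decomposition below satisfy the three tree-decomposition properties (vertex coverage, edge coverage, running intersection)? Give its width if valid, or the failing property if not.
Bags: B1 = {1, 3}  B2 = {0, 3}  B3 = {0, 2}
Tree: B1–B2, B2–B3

Yes; width 1.

Vertex coverage: the bags together contain {0, 1, 2, 3}, the full vertex set. Edge coverage: each edge of G has both endpoints in at least one bag. Running intersection: for every vertex, the bags containing it form a connected subtree. All three properties hold, so this is a valid tree decomposition of width max|bag| − 1 = 1, and hence tw(G) ≤ 1.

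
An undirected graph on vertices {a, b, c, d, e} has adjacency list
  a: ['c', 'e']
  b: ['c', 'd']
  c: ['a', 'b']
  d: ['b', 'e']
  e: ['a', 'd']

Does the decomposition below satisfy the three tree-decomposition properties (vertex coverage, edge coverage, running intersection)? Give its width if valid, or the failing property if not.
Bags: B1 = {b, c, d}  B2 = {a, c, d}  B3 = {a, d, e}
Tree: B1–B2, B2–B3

Every vertex of G appears in some bag (union = {a, b, c, d, e}); every edge is covered by a bag; and for each vertex v the set of bags containing v is connected in the bag tree. The decomposition is therefore valid. The largest bag has 3 vertices, so the width is 2.

Yes; width 2.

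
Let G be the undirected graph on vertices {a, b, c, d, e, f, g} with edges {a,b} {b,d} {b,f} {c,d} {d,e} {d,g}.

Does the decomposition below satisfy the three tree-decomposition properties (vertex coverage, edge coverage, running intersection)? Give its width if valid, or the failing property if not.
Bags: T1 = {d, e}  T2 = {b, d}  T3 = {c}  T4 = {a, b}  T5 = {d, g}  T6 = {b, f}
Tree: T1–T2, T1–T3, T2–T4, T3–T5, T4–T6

A tree decomposition must satisfy three properties: every vertex lies in some bag; for every edge, both endpoints lie together in some bag; and for every vertex, the bags containing it form a connected subtree. Here edge (d,c) lies in no bag, so the decomposition is invalid.

No — edge (d,c) lies in no bag.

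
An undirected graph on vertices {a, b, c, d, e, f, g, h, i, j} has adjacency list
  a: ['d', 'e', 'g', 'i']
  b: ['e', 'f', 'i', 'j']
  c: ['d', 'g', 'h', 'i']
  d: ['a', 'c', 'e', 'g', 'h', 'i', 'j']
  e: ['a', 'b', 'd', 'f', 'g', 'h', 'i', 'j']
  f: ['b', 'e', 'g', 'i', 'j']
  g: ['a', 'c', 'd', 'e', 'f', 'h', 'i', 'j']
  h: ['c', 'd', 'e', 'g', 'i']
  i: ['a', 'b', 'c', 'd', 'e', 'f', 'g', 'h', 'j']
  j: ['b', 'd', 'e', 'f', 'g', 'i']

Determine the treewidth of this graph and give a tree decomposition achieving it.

The largest bag has 5 vertices, giving width 4; this decomposition certifies tw(G) ≤ 4. On the other hand G contains the 5-clique {d, e, g, i, j}. A clique must lie in a single bag of any decomposition, so no decomposition can have width below 4. Combining the bounds, tw(G) = 4.

Treewidth 4.
One such decomposition:
Bags: B1 = {a, d, e, g, i}  B2 = {d, e, g, h, i}  B3 = {c, d, g, h, i}  B4 = {d, e, g, i, j}  B5 = {e, f, g, i, j}  B6 = {b, e, f, i, j}
Tree: B1–B2, B2–B3, B1–B4, B4–B5, B5–B6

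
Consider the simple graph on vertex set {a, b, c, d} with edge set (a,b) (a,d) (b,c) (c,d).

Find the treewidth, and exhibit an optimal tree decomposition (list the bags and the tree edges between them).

Treewidth 2.
One such decomposition:
Bags: B1 = {a, b, c}  B2 = {a, c, d}
Tree: B1–B2

Each bag holds 3 vertices, so the decomposition has width 2, which upper-bounds the treewidth. For the lower bound, G contains the cycle c–b–a–d–c, so G is not a forest; only forests have treewidth ≤ 1, hence tw(G) ≥ 2. Combining the bounds, tw(G) = 2.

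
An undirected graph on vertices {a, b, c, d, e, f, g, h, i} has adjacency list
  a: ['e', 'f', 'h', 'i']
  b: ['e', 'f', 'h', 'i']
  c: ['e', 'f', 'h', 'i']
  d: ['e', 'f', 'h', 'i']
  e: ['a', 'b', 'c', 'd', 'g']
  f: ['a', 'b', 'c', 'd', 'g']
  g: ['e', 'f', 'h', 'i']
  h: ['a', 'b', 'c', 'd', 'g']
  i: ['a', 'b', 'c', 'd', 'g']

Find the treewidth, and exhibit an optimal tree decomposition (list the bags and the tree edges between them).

The largest bag has 5 vertices, giving width 4; this decomposition certifies tw(G) ≤ 4. For the lower bound: the 5 vertex sets {c,i}, {b,h}, {e,g}, {f}, {d} are disjoint, each induces a connected subgraph, and every pair is joined by at least one edge of G. Contracting each set to a single vertex therefore yields K_{5} as a minor, and since treewidth is minor-monotone, tw(G) ≥ tw(K_{5}) = 4. The upper and lower bounds meet at 4, so that is the treewidth.

Treewidth 4.
Bags: B1 = {c, e, f, h, i}  B2 = {b, e, f, h, i}  B3 = {e, f, g, h, i}  B4 = {d, e, f, h, i}  B5 = {a, e, f, h, i}
Tree: B1–B2, B2–B3, B3–B4, B4–B5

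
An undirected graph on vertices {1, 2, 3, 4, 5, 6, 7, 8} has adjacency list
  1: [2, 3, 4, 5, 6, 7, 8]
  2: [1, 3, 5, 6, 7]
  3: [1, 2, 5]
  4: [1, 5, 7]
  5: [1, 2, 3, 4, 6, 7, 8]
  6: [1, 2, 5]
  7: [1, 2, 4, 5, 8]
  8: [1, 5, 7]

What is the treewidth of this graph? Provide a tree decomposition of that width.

Treewidth 3.
Bags: B1 = {1, 4, 5, 7}  B2 = {1, 2, 5, 7}  B3 = {1, 5, 7, 8}  B4 = {1, 2, 5, 6}  B5 = {1, 2, 3, 5}
Tree: B1–B2, B1–B3, B2–B4, B4–B5

Every bag has size at most 4, so the width is 4 − 1 = 3 and tw(G) ≤ 3. On the other hand G contains the 4-clique {1, 5, 7, 8}. A clique must lie in a single bag of any decomposition, so no decomposition can have width below 3. Hence tw(G) = 3 exactly.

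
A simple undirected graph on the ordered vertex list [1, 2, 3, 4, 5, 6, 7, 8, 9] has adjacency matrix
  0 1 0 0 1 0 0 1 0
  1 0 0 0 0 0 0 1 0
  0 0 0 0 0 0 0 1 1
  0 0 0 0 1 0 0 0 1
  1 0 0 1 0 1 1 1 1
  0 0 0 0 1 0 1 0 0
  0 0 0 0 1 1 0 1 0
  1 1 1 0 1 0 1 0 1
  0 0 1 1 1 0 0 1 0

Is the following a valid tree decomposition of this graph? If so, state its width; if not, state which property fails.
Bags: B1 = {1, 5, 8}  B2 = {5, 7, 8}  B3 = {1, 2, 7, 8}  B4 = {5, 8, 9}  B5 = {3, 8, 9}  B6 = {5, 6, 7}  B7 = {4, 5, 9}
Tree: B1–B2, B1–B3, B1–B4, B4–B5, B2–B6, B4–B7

No — bags containing vertex 7 are not connected in the tree.

A tree decomposition must satisfy three properties: every vertex lies in some bag; for every edge, both endpoints lie together in some bag; and for every vertex, the bags containing it form a connected subtree. Here bags containing vertex 7 are not connected in the tree, so the decomposition is invalid.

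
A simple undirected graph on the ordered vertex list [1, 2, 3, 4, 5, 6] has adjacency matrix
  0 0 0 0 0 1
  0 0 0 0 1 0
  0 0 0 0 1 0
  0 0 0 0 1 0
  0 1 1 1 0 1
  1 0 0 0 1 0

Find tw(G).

1

A width-1 tree decomposition is:
Bags: B1 = {5, 6}  B2 = {3, 5}  B3 = {2, 5}  B4 = {4, 5}  B5 = {1, 6}
Tree: B1–B2, B1–B3, B2–B4, B1–B5
Every bag has size at most 2, so the width is 2 − 1 = 1 and tw(G) ≤ 1. Since G has at least one edge (e.g. 5–6), it is not an edgeless graph, so tw(G) ≥ 1. Combining the bounds, tw(G) = 1.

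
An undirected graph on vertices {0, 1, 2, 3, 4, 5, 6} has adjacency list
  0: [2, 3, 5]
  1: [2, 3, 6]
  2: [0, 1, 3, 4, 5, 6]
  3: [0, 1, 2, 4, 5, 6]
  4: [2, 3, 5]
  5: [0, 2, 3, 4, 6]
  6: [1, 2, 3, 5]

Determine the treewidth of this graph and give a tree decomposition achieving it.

Treewidth 3.
One optimal decomposition is:
Bags: B1 = {2, 3, 4, 5}  B2 = {0, 2, 3, 5}  B3 = {2, 3, 5, 6}  B4 = {1, 2, 3, 6}
Tree: B1–B2, B2–B3, B3–B4

Each bag holds 4 vertices, so the decomposition has width 3, which upper-bounds the treewidth. On the other hand G contains the 4-clique {1, 2, 3, 6}. A clique must lie in a single bag of any decomposition, so no decomposition can have width below 3. The upper and lower bounds meet at 3, so that is the treewidth.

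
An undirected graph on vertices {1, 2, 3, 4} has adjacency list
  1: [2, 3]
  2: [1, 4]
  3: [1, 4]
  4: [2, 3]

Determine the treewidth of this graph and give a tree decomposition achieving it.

The largest bag has 3 vertices, giving width 2; this decomposition certifies tw(G) ≤ 2. The edges 3–1–2–4–3 form a cycle, so G is not a tree and its treewidth is at least 2. Combining the bounds, tw(G) = 2.

Treewidth 2.
Bags: B1 = {1, 2, 3}  B2 = {2, 3, 4}
Tree: B1–B2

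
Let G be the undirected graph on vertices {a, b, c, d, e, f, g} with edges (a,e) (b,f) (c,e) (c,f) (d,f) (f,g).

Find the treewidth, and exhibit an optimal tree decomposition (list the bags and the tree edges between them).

Treewidth 1.
One optimal decomposition is:
Bags: B1 = {c, e}  B2 = {a, e}  B3 = {c, f}  B4 = {d, f}  B5 = {f, g}  B6 = {b, f}
Tree: B1–B2, B1–B3, B3–B4, B3–B5, B4–B6

Each bag holds 2 vertices, so the decomposition has width 1, which upper-bounds the treewidth. Any graph with an edge has treewidth ≥ 1, and G has the edge c–e. Hence tw(G) = 1 exactly.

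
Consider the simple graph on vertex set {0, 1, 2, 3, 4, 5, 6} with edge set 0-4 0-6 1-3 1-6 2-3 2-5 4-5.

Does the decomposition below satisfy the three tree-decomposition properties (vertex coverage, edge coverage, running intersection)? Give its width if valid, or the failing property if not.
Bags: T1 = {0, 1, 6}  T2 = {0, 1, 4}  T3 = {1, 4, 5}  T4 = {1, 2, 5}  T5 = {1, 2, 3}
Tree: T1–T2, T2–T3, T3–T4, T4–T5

Yes; width 2.

Checking the three conditions: (i) the bags cover all of {0, 1, 2, 3, 4, 5, 6}; (ii) for each edge, some bag contains both endpoints; (iii) the bags containing any fixed vertex form a subtree. All hold, so the decomposition is valid with width 3 − 1 = 2.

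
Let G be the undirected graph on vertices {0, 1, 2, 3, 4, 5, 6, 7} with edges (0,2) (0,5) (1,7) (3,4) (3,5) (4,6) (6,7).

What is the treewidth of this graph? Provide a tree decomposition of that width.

Treewidth 1.
One such decomposition:
Bags: B1 = {1, 7}  B2 = {6, 7}  B3 = {4, 6}  B4 = {3, 4}  B5 = {3, 5}  B6 = {0, 5}  B7 = {0, 2}
Tree: B1–B2, B2–B3, B3–B4, B4–B5, B5–B6, B6–B7

Each bag holds 2 vertices, so the decomposition has width 1, which upper-bounds the treewidth. Since G has at least one edge (e.g. 1–7), it is not an edgeless graph, so tw(G) ≥ 1. Hence tw(G) = 1 exactly.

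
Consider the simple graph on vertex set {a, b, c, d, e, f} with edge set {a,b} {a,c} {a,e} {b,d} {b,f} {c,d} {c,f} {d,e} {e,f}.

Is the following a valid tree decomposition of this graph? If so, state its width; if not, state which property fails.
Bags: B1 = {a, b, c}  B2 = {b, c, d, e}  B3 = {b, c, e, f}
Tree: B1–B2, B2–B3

A tree decomposition must satisfy three properties: every vertex lies in some bag; for every edge, both endpoints lie together in some bag; and for every vertex, the bags containing it form a connected subtree. Here edge (e,a) lies in no bag, so the decomposition is invalid.

No — edge (e,a) lies in no bag.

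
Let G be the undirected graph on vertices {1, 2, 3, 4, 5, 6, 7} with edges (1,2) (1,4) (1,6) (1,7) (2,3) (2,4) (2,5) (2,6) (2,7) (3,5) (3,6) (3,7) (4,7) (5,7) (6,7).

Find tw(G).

A width-3 tree decomposition is:
Bags: B1 = {2, 3, 5, 7}  B2 = {2, 3, 6, 7}  B3 = {1, 2, 6, 7}  B4 = {1, 2, 4, 7}
Tree: B1–B2, B2–B3, B3–B4
Each bag holds 4 vertices, so the decomposition has width 3, which upper-bounds the treewidth. On the other hand G contains the 4-clique {1, 2, 4, 7}. A clique must lie in a single bag of any decomposition, so no decomposition can have width below 3. Combining the bounds, tw(G) = 3.

3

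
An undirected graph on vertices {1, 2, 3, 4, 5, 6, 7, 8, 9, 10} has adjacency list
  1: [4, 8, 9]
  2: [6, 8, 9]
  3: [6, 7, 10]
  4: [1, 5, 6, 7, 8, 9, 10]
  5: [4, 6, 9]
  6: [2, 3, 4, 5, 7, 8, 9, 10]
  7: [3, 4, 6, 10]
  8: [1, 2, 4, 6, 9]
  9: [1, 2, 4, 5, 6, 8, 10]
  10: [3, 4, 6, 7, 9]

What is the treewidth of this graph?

A width-3 tree decomposition is:
Bags: B1 = {4, 6, 8, 9}  B2 = {4, 6, 9, 10}  B3 = {4, 6, 7, 10}  B4 = {2, 6, 8, 9}  B5 = {3, 6, 7, 10}  B6 = {4, 5, 6, 9}  B7 = {1, 4, 8, 9}
Tree: B1–B2, B2–B3, B1–B4, B3–B5, B2–B6, B1–B7
Each bag holds 4 vertices, so the decomposition has width 3, which upper-bounds the treewidth. Conversely, {1, 4, 8, 9} is a clique of size 4, and the vertices of any clique must share a bag in every tree decomposition; so some bag has ≥ 4 vertices and tw(G) ≥ 3. Combining the bounds, tw(G) = 3.

3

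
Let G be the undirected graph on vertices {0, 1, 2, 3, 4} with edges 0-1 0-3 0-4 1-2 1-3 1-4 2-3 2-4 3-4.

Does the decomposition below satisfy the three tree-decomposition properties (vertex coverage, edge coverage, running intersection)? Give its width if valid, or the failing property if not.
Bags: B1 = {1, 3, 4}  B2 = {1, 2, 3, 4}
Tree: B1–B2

A tree decomposition must satisfy three properties: every vertex lies in some bag; for every edge, both endpoints lie together in some bag; and for every vertex, the bags containing it form a connected subtree. Here vertex 0 appears in no bag, so the decomposition is invalid.

No — vertex 0 appears in no bag.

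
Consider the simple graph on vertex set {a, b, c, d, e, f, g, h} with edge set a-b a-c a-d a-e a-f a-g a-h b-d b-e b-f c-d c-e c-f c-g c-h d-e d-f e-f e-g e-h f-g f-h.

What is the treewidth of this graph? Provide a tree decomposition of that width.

The largest bag has 5 vertices, giving width 4; this decomposition certifies tw(G) ≤ 4. On the other hand G contains the 5-clique {a, c, d, e, f}. A clique must lie in a single bag of any decomposition, so no decomposition can have width below 4. Therefore the treewidth is 4.

Treewidth 4.
One such decomposition:
Bags: B1 = {a, c, e, f, g}  B2 = {a, c, e, f, h}  B3 = {a, c, d, e, f}  B4 = {a, b, d, e, f}
Tree: B1–B2, B2–B3, B3–B4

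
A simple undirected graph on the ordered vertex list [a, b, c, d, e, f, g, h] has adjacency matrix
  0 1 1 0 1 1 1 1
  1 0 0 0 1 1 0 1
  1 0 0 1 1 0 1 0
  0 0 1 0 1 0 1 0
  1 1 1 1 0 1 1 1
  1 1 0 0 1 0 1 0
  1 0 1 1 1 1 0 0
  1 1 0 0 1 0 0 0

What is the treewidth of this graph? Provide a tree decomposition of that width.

Treewidth 3.
One such decomposition:
Bags: B1 = {a, c, e, g}  B2 = {a, e, f, g}  B3 = {a, b, e, f}  B4 = {a, b, e, h}  B5 = {c, d, e, g}
Tree: B1–B2, B2–B3, B3–B4, B1–B5

Every bag has size at most 4, so the width is 4 − 1 = 3 and tw(G) ≤ 3. For the lower bound, the 4 vertices {c, d, e, g} are pairwise adjacent, and any tree decomposition puts a clique entirely inside one bag — forcing width ≥ 3. Therefore the treewidth is 3.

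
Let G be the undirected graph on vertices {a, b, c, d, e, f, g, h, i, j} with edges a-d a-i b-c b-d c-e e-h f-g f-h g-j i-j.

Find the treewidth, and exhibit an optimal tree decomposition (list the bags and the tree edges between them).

Every bag has size at most 3, so the width is 3 − 1 = 2 and tw(G) ≤ 2. The edges b–c–e–h–f–g–j–i–a–d–b form a cycle, so G is not a tree and its treewidth is at least 2. Hence tw(G) = 2 exactly.

Treewidth 2.
One optimal decomposition is:
Bags: B1 = {b, c, e}  B2 = {b, e, h}  B3 = {b, f, h}  B4 = {b, f, g}  B5 = {b, g, j}  B6 = {b, i, j}  B7 = {a, b, i}  B8 = {a, b, d}
Tree: B1–B2, B2–B3, B3–B4, B4–B5, B5–B6, B6–B7, B7–B8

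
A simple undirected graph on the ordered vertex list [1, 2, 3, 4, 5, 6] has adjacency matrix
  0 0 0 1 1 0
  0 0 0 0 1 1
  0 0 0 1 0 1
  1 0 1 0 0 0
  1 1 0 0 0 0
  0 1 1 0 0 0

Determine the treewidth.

A width-2 tree decomposition is:
Bags: B1 = {2, 5, 6}  B2 = {3, 5, 6}  B3 = {3, 4, 5}  B4 = {1, 4, 5}
Tree: B1–B2, B2–B3, B3–B4
The largest bag has 3 vertices, giving width 2; this decomposition certifies tw(G) ≤ 2. The edges 5–2–6–3–4–1–5 form a cycle, so G is not a tree and its treewidth is at least 2. Hence tw(G) = 2 exactly.

2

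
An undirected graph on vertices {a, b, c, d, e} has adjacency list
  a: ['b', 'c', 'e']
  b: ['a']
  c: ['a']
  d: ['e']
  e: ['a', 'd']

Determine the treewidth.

1

A width-1 tree decomposition is:
Bags: B1 = {a, c}  B2 = {a, e}  B3 = {a, b}  B4 = {d, e}
Tree: B1–B2, B2–B3, B2–B4
Every bag has size at most 2, so the width is 2 − 1 = 1 and tw(G) ≤ 1. Any graph with an edge has treewidth ≥ 1, and G has the edge a–c. Hence tw(G) = 1 exactly.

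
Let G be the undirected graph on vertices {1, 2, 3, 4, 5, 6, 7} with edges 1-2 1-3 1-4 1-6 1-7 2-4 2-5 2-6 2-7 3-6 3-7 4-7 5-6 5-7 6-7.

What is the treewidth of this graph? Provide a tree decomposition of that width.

Every bag has size at most 4, so the width is 4 − 1 = 3 and tw(G) ≤ 3. On the other hand G contains the 4-clique {1, 2, 4, 7}. A clique must lie in a single bag of any decomposition, so no decomposition can have width below 3. The upper and lower bounds meet at 3, so that is the treewidth.

Treewidth 3.
One optimal decomposition is:
Bags: B1 = {2, 5, 6, 7}  B2 = {1, 2, 6, 7}  B3 = {1, 3, 6, 7}  B4 = {1, 2, 4, 7}
Tree: B1–B2, B2–B3, B2–B4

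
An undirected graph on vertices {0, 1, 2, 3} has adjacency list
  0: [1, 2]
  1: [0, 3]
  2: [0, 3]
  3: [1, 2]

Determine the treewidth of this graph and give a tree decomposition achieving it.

Treewidth 2.
Bags: B1 = {1, 2, 3}  B2 = {0, 1, 2}
Tree: B1–B2

The largest bag has 3 vertices, giving width 2; this decomposition certifies tw(G) ≤ 2. The edges 2–3–1–0–2 form a cycle, so G is not a tree and its treewidth is at least 2. Therefore the treewidth is 2.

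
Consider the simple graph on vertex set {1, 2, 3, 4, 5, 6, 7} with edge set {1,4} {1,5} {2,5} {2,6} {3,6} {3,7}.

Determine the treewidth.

A width-1 tree decomposition is:
Bags: B1 = {3, 7}  B2 = {3, 6}  B3 = {2, 6}  B4 = {2, 5}  B5 = {1, 5}  B6 = {1, 4}
Tree: B1–B2, B2–B3, B3–B4, B4–B5, B5–B6
Each bag holds 2 vertices, so the decomposition has width 1, which upper-bounds the treewidth. Since G has at least one edge (e.g. 7–3), it is not an edgeless graph, so tw(G) ≥ 1. Hence tw(G) = 1 exactly.

1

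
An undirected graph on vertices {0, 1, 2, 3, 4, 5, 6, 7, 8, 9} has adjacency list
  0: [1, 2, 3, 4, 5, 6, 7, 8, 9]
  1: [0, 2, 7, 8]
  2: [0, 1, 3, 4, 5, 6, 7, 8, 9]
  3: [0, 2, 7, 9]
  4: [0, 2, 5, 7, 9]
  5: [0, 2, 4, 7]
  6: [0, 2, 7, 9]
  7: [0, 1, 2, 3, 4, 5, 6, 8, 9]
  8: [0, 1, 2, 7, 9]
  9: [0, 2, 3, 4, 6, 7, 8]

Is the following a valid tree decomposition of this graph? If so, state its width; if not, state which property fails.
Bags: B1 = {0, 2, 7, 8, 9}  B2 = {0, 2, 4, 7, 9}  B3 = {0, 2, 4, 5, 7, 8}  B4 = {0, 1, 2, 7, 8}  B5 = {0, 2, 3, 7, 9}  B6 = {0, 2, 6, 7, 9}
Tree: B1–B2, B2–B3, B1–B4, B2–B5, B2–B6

No — bags containing vertex 8 are not connected in the tree.

A tree decomposition must satisfy three properties: every vertex lies in some bag; for every edge, both endpoints lie together in some bag; and for every vertex, the bags containing it form a connected subtree. Here bags containing vertex 8 are not connected in the tree, so the decomposition is invalid.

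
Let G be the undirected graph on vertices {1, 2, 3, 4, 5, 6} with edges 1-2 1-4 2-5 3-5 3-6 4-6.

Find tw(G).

A width-2 tree decomposition is:
Bags: B1 = {3, 5, 6}  B2 = {2, 5, 6}  B3 = {1, 2, 6}  B4 = {1, 4, 6}
Tree: B1–B2, B2–B3, B3–B4
Each bag holds 3 vertices, so the decomposition has width 2, which upper-bounds the treewidth. The edges 6–3–5–2–1–4–6 form a cycle, so G is not a tree and its treewidth is at least 2. Therefore the treewidth is 2.

2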